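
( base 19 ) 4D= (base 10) 89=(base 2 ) 1011001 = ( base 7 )155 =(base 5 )324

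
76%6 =4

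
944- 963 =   -  19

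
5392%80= 32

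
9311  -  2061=7250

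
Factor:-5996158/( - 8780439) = 2^1*3^(  -  1 )*7^1*59^( -1)*113^( - 1 )*439^( -1)*428297^1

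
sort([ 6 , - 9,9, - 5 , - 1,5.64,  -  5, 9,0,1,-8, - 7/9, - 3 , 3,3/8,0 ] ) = [ - 9,  -  8,  -  5,-5, - 3, - 1,-7/9, 0, 0,3/8,1,3, 5.64,6,9,9] 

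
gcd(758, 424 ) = 2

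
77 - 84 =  - 7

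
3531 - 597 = 2934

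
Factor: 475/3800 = 2^(- 3) = 1/8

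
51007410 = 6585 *7746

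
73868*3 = 221604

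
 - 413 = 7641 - 8054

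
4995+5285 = 10280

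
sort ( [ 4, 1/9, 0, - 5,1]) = [ - 5,0,1/9, 1, 4]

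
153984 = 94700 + 59284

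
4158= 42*99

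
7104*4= 28416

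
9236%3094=3048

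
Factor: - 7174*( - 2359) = 16923466= 2^1*7^1*17^1 * 211^1 * 337^1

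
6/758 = 3/379= 0.01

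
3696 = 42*88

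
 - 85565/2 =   -  42783 + 1/2  =  - 42782.50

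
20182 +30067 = 50249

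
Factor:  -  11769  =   - 3^1*3923^1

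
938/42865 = 938/42865 = 0.02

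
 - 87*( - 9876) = 859212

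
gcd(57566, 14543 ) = 1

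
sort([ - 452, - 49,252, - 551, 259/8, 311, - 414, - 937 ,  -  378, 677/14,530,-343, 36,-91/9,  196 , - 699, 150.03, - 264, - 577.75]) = [ - 937, - 699,-577.75, - 551, - 452, - 414, - 378,-343  ,  -  264, - 49, - 91/9, 259/8, 36,677/14, 150.03, 196,252,311,  530 ]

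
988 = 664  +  324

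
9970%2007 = 1942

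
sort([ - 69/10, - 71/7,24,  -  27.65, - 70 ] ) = [  -  70, - 27.65, - 71/7,- 69/10,24 ]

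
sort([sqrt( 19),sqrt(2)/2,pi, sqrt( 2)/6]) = [ sqrt( 2 )/6, sqrt(2)/2,pi,sqrt(19)] 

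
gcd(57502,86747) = 1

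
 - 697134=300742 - 997876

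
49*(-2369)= - 116081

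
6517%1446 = 733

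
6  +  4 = 10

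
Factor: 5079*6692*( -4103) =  - 2^2*3^1*7^1*11^1*239^1 * 373^1*1693^1  =  - 139455504804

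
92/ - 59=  - 92/59  =  - 1.56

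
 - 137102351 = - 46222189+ -90880162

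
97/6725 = 97/6725   =  0.01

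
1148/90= 574/45 = 12.76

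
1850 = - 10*(  -  185)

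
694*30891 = 21438354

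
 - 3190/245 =-638/49= - 13.02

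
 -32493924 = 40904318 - 73398242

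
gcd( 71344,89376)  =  784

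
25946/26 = 997 + 12/13  =  997.92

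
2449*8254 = 20214046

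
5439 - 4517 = 922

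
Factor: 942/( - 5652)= - 2^(  -  1)*3^ ( - 1) = - 1/6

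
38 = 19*2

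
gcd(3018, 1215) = 3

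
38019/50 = 38019/50=760.38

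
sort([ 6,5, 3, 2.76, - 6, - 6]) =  [ - 6, - 6 , 2.76,3, 5, 6]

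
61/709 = 61/709 = 0.09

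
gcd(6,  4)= 2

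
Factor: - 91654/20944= - 45827/10472=-  2^( - 3)*7^( - 1)*11^( - 1 )*17^(-1)*45827^1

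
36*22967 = 826812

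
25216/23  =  1096 + 8/23 = 1096.35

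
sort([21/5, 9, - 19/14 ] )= [ - 19/14,21/5, 9]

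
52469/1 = 52469  =  52469.00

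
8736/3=2912 = 2912.00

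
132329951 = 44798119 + 87531832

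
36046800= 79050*456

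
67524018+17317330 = 84841348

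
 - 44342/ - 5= 44342/5 = 8868.40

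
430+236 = 666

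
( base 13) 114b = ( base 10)2429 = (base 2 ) 100101111101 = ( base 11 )1909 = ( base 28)32L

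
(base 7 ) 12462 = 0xcff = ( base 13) 168c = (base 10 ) 3327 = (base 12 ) 1B13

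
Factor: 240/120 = 2^1 = 2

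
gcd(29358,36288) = 126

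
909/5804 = 909/5804  =  0.16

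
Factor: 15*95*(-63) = - 3^3*5^2*7^1* 19^1 = - 89775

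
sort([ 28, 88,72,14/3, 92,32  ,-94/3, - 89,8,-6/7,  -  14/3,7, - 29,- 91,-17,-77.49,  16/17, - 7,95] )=[-91, - 89, - 77.49,  -  94/3, - 29 , - 17,- 7,  -  14/3, - 6/7,16/17, 14/3,7, 8,28,32, 72,88,92, 95] 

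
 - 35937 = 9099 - 45036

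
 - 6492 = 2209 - 8701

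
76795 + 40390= 117185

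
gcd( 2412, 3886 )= 134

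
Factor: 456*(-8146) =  - 3714576 = - 2^4*3^1* 19^1 * 4073^1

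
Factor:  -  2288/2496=  -  11/12= -2^(- 2)*3^( - 1) * 11^1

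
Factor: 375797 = 23^1*16339^1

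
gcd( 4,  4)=4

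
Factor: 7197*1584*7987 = 2^4*3^3* 7^2*11^1*163^1*2399^1  =  91052183376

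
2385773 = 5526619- 3140846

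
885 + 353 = 1238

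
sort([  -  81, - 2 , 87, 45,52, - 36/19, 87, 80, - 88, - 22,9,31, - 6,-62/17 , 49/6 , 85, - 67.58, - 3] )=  [ - 88 , - 81, - 67.58, - 22, - 6,- 62/17, - 3, - 2 , - 36/19,49/6, 9,31,45, 52, 80, 85, 87, 87 ] 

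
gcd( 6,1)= 1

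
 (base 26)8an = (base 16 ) 163B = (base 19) FEA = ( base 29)6M7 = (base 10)5691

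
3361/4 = 3361/4 = 840.25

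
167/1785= 167/1785 = 0.09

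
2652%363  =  111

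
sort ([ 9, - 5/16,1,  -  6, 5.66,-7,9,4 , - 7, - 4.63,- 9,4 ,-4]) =[-9, - 7 , - 7, - 6 ,  -  4.63, - 4, - 5/16,  1 , 4,4, 5.66,9,9]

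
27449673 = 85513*321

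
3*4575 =13725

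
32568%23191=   9377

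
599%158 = 125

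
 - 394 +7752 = 7358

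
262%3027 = 262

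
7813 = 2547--5266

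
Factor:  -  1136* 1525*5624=  -  9743017600  =  - 2^7*5^2*19^1*37^1*61^1*71^1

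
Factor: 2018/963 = 2^1 *3^( - 2) * 107^( - 1)*1009^1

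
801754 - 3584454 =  - 2782700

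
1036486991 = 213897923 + 822589068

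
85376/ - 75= -85376/75 = -1138.35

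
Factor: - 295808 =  - 2^7*2311^1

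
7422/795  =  9  +  89/265=9.34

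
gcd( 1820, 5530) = 70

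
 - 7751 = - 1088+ - 6663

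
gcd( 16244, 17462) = 2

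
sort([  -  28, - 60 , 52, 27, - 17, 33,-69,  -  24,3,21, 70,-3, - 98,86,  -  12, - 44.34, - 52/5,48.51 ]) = [-98,-69 , - 60,-44.34, - 28, - 24, - 17, - 12, - 52/5, - 3, 3,21, 27,33,  48.51,52,70,86 ] 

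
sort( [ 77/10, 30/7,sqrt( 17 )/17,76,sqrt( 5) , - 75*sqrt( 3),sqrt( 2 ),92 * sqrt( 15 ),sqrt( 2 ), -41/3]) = [ -75*sqrt(3 ), - 41/3, sqrt(17 )/17,sqrt ( 2), sqrt(2),  sqrt(5),  30/7,77/10, 76,  92*sqrt (15)] 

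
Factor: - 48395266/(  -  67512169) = 2^1*23^1*431^1*2441^1*7561^( - 1)*8929^(-1)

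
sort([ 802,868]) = [802,  868] 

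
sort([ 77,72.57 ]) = [ 72.57,77 ] 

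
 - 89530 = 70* ( - 1279) 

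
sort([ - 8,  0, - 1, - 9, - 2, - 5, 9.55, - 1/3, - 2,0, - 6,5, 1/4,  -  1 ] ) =[-9, - 8, - 6, - 5, - 2, - 2,  -  1, - 1,-1/3, 0, 0, 1/4, 5, 9.55]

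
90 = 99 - 9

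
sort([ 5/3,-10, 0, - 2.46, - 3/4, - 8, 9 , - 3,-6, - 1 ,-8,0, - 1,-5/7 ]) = [ - 10 ,-8, - 8,-6, - 3, - 2.46,- 1,-1, -3/4, - 5/7, 0, 0,5/3,9 ]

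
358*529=189382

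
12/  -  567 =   -  4/189 = -0.02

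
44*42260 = 1859440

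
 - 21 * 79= - 1659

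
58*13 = 754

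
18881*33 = 623073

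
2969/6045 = 2969/6045 = 0.49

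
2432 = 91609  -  89177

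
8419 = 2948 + 5471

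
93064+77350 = 170414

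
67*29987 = 2009129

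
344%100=44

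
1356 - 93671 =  - 92315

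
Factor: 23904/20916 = 2^3 * 7^( -1 ) = 8/7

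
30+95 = 125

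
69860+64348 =134208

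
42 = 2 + 40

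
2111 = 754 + 1357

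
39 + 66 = 105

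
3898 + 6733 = 10631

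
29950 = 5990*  5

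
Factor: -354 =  - 2^1*3^1 * 59^1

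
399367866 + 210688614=610056480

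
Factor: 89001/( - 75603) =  - 93/79 = - 3^1*31^1*79^(- 1 )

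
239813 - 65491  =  174322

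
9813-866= 8947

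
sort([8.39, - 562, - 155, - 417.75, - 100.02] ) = [ - 562, - 417.75, - 155, -100.02, 8.39 ]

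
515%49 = 25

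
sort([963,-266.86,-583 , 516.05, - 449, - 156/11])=[-583, - 449,-266.86, - 156/11,516.05,963]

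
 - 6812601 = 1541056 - 8353657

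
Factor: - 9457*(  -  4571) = 7^3*193^1*653^1= 43227947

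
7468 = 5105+2363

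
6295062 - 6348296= -53234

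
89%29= 2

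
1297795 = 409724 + 888071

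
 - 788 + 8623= 7835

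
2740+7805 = 10545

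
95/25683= 95/25683=0.00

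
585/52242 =195/17414= 0.01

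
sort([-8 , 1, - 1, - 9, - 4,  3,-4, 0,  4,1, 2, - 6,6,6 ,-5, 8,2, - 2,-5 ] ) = [-9,-8, - 6, - 5 ,-5, - 4,  -  4, - 2,-1,  0,1,1,2, 2,3,4,  6,6, 8] 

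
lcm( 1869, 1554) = 138306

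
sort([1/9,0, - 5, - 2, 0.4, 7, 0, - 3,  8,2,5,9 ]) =[ - 5, - 3,  -  2, 0, 0,1/9,0.4,2, 5,7 , 8,9 ]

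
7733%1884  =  197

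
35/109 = 35/109 = 0.32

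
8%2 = 0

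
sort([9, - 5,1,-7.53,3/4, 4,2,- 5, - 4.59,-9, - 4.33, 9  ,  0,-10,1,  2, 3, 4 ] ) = [ - 10  , - 9, - 7.53, - 5, - 5, - 4.59,-4.33, 0,3/4,  1  ,  1  ,  2, 2, 3, 4, 4, 9,9]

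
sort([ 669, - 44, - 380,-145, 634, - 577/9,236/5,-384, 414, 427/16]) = [ - 384,-380, - 145, - 577/9, - 44, 427/16,236/5,414, 634, 669 ]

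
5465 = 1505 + 3960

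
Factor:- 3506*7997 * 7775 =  - 217991422550 = - 2^1*5^2*11^1*311^1*727^1*1753^1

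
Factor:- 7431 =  - 3^1*2477^1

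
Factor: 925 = 5^2*37^1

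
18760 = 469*40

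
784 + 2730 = 3514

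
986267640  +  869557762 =1855825402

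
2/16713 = 2/16713  =  0.00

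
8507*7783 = 66209981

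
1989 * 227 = 451503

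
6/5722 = 3/2861 = 0.00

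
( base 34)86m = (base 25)F3O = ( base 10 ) 9474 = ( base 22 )JCE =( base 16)2502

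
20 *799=15980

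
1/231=1/231 = 0.00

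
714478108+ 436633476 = 1151111584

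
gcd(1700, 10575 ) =25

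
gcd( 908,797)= 1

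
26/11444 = 13/5722 =0.00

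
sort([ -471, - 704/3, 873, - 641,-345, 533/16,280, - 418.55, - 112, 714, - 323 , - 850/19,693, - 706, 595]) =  [-706, - 641, - 471, - 418.55, - 345, - 323, -704/3, - 112, - 850/19, 533/16,280, 595, 693,714, 873]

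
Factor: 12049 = 12049^1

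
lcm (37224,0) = 0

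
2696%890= 26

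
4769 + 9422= 14191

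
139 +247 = 386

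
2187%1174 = 1013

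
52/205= 52/205 = 0.25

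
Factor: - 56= - 2^3 * 7^1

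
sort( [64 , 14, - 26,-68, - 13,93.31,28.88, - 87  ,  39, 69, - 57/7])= [ - 87, - 68,-26,-13, - 57/7, 14, 28.88,39, 64,  69, 93.31]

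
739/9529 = 739/9529 = 0.08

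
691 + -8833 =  - 8142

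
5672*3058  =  17344976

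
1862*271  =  504602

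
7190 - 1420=5770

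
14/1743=2/249 = 0.01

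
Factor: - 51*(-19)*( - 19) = -18411 = -3^1*17^1*19^2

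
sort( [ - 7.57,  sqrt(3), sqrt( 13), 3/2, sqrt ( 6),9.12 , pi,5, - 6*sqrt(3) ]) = [ - 6*sqrt(3), - 7.57 , 3/2, sqrt(3),  sqrt( 6), pi , sqrt( 13),5  ,  9.12]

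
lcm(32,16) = 32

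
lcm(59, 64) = 3776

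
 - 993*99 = -98307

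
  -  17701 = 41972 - 59673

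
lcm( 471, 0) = 0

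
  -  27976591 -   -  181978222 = 154001631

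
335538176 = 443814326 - 108276150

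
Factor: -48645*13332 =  - 2^2*3^3*5^1*11^1*23^1*47^1*101^1 =-648535140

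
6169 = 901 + 5268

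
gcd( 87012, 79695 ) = 9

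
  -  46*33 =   -  1518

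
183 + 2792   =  2975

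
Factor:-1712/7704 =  - 2^1*3^(  -  2 ) =-  2/9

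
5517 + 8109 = 13626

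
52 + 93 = 145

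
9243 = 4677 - -4566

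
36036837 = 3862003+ 32174834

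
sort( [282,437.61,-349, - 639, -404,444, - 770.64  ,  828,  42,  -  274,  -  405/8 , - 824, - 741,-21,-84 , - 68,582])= [ - 824, - 770.64, - 741,- 639, - 404, - 349 ,-274  , - 84,-68, - 405/8, - 21, 42, 282,437.61,444,582, 828 ]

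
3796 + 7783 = 11579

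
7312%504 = 256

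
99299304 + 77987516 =177286820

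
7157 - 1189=5968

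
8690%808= 610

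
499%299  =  200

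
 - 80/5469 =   -  80/5469  =  -0.01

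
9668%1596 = 92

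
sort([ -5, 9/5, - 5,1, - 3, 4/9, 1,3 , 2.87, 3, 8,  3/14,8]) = [ - 5, - 5, - 3,3/14, 4/9, 1, 1 , 9/5, 2.87, 3, 3, 8, 8 ]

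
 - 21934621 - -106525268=84590647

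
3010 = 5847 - 2837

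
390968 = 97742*4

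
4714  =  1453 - - 3261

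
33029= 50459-17430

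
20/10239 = 20/10239  =  0.00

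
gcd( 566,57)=1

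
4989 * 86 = 429054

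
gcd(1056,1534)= 2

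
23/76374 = 23/76374 = 0.00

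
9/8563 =9/8563 = 0.00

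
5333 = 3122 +2211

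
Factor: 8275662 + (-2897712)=2^1*3^2 * 5^2*17^1*19^1*37^1 =5377950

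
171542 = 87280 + 84262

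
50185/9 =5576 + 1/9 = 5576.11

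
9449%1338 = 83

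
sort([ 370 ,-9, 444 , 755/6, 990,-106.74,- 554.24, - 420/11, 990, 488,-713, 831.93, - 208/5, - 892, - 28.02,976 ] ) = [ - 892, - 713, - 554.24,-106.74, - 208/5,-420/11,- 28.02,-9 , 755/6, 370,444, 488,831.93 , 976,  990,990]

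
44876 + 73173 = 118049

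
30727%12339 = 6049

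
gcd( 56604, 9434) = 9434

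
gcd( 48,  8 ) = 8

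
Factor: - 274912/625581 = - 2^5 * 3^( - 2 ) *11^1*89^( - 1)   =  - 352/801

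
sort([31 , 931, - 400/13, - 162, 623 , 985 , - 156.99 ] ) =[  -  162,-156.99,-400/13, 31, 623,931, 985 ] 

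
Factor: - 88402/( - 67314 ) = 44201/33657 = 3^( - 1 )*13^( - 1 )*863^( - 1)*44201^1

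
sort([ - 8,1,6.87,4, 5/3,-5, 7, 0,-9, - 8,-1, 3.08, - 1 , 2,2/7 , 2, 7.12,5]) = [ - 9 ,-8,-8 , - 5, -1,  -  1,0,2/7,1,5/3, 2,2,3.08 , 4,5,6.87, 7, 7.12]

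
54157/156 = 347 + 25/156 = 347.16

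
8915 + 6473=15388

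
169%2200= 169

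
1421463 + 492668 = 1914131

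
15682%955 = 402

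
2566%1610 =956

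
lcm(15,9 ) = 45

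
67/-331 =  - 1 + 264/331 = -0.20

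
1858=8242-6384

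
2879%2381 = 498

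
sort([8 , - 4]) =[  -  4, 8] 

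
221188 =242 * 914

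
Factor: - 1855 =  - 5^1*7^1 * 53^1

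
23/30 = 23/30 =0.77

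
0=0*2724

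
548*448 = 245504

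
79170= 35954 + 43216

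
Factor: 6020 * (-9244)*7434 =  - 2^5*3^2*5^1*7^2 * 43^1*59^1*2311^1=- 413693773920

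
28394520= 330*86044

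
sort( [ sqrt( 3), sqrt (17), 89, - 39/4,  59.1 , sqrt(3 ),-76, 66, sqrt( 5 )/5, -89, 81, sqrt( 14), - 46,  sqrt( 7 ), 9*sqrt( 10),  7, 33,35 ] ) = [-89, - 76, - 46, - 39/4,sqrt( 5)/5, sqrt(3),  sqrt (3 ), sqrt( 7), sqrt( 14),sqrt( 17), 7, 9 * sqrt ( 10),33,  35, 59.1,66, 81,89] 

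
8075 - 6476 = 1599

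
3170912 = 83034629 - 79863717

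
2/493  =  2/493= 0.00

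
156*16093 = 2510508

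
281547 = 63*4469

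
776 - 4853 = -4077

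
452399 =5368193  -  4915794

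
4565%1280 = 725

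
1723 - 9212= - 7489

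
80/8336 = 5/521 = 0.01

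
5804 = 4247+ 1557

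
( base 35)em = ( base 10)512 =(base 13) 305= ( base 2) 1000000000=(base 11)426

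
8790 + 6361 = 15151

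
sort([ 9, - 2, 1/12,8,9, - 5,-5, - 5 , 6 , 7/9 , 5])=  [ - 5, - 5, - 5, - 2 , 1/12 , 7/9, 5, 6,8, 9,9 ]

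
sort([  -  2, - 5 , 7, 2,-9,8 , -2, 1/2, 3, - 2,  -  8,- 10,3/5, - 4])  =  [ - 10,-9 ,-8, - 5, - 4, - 2,-2, -2, 1/2,3/5  ,  2,3,7, 8]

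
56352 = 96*587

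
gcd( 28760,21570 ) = 7190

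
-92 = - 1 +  - 91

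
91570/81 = 91570/81 =1130.49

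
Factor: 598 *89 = 53222 = 2^1*13^1*23^1*89^1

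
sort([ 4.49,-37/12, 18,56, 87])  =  [ - 37/12  ,  4.49,18,56,87 ]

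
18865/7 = 2695 = 2695.00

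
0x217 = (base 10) 535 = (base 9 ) 654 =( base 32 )gn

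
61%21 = 19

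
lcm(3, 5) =15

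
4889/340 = 4889/340  =  14.38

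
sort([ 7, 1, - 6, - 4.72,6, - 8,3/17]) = [ - 8, - 6, - 4.72,3/17, 1 , 6,  7]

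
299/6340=299/6340=0.05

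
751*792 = 594792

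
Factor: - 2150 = -2^1*5^2*43^1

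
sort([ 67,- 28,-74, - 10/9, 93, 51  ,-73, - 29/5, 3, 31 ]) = [ - 74, - 73, - 28, - 29/5, - 10/9, 3,31,51,67, 93] 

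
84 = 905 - 821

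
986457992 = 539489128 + 446968864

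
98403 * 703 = 69177309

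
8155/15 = 1631/3 = 543.67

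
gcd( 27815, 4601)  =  1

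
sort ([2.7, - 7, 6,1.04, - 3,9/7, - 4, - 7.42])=[ - 7.42,-7,-4, - 3,  1.04, 9/7,2.7,6]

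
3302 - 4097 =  - 795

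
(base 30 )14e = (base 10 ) 1034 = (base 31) 12B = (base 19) 2G8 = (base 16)40a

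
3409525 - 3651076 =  - 241551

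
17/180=17/180 = 0.09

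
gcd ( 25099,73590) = 1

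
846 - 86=760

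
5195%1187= 447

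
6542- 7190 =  - 648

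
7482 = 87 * 86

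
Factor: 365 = 5^1 * 73^1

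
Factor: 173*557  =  173^1*557^1  =  96361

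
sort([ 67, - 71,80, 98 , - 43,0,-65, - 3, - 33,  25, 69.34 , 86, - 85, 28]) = [ - 85 , - 71, - 65,- 43,- 33, - 3, 0 , 25,28 , 67 , 69.34 , 80,86,98] 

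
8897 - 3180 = 5717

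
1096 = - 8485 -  - 9581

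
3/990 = 1/330  =  0.00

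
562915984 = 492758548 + 70157436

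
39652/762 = 19826/381 = 52.04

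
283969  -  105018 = 178951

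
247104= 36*6864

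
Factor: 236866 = 2^1 * 7^2*2417^1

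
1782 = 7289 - 5507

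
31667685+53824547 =85492232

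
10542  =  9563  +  979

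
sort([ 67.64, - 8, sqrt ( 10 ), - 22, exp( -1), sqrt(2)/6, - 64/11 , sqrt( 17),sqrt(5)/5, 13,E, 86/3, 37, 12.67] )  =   [ -22, - 8,  -  64/11,  sqrt ( 2)/6, exp( - 1), sqrt ( 5)/5, E, sqrt( 10), sqrt ( 17 ), 12.67, 13, 86/3 , 37,67.64]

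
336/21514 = 168/10757 = 0.02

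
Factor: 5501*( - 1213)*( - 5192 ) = 34644725896 = 2^3*11^1*59^1*1213^1*5501^1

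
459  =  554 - 95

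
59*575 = 33925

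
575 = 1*575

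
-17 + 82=65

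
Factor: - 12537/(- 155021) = 63/779=3^2*7^1*19^( - 1) * 41^( - 1) 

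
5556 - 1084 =4472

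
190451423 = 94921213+95530210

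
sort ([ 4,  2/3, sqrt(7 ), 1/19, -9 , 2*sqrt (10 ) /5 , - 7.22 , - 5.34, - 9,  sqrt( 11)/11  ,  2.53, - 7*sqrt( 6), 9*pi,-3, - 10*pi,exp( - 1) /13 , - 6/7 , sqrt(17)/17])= [ - 10*pi, - 7* sqrt( 6), - 9, - 9, - 7.22,-5.34, - 3, - 6/7,exp( - 1) /13, 1/19, sqrt(17)/17, sqrt(11) /11 , 2/3,  2*sqrt ( 10)/5,2.53 , sqrt ( 7), 4, 9*pi]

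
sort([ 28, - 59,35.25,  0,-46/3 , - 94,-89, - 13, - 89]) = [ - 94, - 89,-89, - 59,  -  46/3, - 13, 0,28,35.25 ]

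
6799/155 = 43 + 134/155 =43.86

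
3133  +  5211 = 8344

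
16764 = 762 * 22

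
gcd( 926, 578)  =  2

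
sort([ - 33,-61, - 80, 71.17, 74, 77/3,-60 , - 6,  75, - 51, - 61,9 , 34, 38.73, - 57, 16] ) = [ - 80, - 61, - 61, - 60,-57, - 51, - 33,  -  6,9,16,77/3, 34,38.73, 71.17,74,  75 ] 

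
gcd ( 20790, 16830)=990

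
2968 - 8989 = -6021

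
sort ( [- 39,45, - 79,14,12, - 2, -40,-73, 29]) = [-79, - 73,  -  40,  -  39,  -  2, 12, 14, 29, 45 ]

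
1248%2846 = 1248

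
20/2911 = 20/2911 = 0.01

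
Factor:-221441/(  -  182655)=3^ ( - 4)* 5^( - 1)*491^1= 491/405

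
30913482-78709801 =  - 47796319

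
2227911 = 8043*277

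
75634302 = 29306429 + 46327873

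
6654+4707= 11361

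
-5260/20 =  - 263 = -263.00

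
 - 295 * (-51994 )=15338230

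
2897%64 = 17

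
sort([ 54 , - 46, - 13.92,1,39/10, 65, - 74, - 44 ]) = [ - 74, - 46, - 44, - 13.92, 1,39/10,54,65]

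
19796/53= 19796/53 = 373.51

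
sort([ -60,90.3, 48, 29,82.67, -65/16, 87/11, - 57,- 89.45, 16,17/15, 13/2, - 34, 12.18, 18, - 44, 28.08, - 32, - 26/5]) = [ - 89.45,-60, - 57 , - 44, - 34, - 32,-26/5, - 65/16,17/15,13/2,87/11, 12.18,16, 18, 28.08,29, 48, 82.67, 90.3 ]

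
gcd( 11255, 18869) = 1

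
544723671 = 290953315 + 253770356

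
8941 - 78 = 8863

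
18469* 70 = 1292830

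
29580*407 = 12039060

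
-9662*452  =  -4367224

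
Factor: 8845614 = 2^1 * 3^2*491423^1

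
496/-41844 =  -124/10461 = - 0.01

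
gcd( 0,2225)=2225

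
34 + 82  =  116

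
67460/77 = 67460/77 = 876.10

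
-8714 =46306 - 55020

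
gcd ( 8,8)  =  8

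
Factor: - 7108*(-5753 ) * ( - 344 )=-14066959456=- 2^5*11^1*43^1*523^1* 1777^1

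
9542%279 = 56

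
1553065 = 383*4055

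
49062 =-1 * ( - 49062)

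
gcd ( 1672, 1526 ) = 2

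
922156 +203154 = 1125310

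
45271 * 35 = 1584485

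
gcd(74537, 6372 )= 1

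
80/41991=80/41991 = 0.00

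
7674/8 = 959 + 1/4 = 959.25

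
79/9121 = 79/9121  =  0.01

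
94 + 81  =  175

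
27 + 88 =115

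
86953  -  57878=29075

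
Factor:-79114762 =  - 2^1*39557381^1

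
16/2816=1/176=0.01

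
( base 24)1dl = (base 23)1gc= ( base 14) 48D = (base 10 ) 909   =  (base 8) 1615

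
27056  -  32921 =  - 5865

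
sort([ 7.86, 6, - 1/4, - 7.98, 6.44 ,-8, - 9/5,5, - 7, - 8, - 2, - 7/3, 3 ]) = [ - 8, - 8, - 7.98,  -  7, - 7/3, - 2, - 9/5, - 1/4, 3 , 5, 6, 6.44, 7.86 ]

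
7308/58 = 126 =126.00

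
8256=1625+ 6631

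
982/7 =982/7 = 140.29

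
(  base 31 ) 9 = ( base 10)9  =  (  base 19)9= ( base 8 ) 11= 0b1001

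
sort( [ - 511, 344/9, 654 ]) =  [ - 511,344/9,654]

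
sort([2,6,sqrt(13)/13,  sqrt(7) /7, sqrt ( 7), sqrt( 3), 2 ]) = [ sqrt( 13 )/13, sqrt(7 ) /7 , sqrt(3), 2, 2,  sqrt(7 ),6 ]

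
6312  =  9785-3473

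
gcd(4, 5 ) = 1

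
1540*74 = 113960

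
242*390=94380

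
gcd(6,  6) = 6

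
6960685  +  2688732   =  9649417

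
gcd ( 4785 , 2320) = 145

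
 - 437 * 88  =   - 38456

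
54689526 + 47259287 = 101948813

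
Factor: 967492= 2^2 * 241873^1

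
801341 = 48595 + 752746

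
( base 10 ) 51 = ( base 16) 33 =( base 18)2F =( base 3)1220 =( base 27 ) 1o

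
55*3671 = 201905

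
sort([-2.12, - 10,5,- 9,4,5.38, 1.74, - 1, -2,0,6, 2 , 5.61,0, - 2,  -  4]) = [-10, - 9, - 4, -2.12, - 2, - 2, - 1,  0, 0,1.74,2, 4, 5,  5.38,  5.61 , 6 ] 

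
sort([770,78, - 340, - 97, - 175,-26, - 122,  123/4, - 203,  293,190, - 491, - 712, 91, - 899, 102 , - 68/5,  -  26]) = [-899, - 712 , - 491, - 340, - 203,- 175, - 122,-97, - 26, - 26, - 68/5,123/4, 78 , 91, 102, 190,293,770 ] 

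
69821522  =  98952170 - 29130648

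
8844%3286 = 2272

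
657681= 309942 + 347739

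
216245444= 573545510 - 357300066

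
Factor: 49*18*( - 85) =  - 2^1 *3^2*5^1*7^2 * 17^1= -  74970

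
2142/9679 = 2142/9679= 0.22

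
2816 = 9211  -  6395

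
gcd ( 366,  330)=6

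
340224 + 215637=555861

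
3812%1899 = 14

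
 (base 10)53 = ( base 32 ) 1L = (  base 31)1m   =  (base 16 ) 35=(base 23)27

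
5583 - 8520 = - 2937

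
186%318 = 186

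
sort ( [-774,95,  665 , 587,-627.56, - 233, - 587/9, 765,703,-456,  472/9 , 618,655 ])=[-774, - 627.56, - 456, -233, - 587/9, 472/9, 95,587,618,655,665 , 703,765 ] 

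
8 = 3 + 5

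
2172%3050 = 2172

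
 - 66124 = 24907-91031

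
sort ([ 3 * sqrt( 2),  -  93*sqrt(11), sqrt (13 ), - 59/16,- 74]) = [ - 93*sqrt( 11), - 74, -59/16,sqrt(13), 3*sqrt( 2 )] 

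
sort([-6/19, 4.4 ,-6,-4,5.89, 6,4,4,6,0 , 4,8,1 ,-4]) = [-6,- 4, - 4, - 6/19,0,1, 4, 4,  4,4.4, 5.89,6, 6,8]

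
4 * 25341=101364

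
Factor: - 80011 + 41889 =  - 2^1 *7^2 * 389^1 = - 38122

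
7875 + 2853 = 10728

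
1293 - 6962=-5669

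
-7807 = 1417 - 9224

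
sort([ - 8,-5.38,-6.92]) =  [-8, - 6.92,  -  5.38 ]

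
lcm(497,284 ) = 1988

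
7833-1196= 6637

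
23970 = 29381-5411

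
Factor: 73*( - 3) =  - 3^1*73^1 =- 219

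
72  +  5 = 77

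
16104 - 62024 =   -  45920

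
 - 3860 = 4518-8378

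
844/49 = 17 + 11/49 =17.22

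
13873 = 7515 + 6358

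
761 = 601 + 160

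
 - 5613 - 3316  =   - 8929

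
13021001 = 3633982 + 9387019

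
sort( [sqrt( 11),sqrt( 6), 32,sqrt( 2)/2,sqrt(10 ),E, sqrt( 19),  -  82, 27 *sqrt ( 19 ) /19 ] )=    [ - 82,sqrt( 2)/2, sqrt(6), E,sqrt(10 ), sqrt(11), sqrt( 19), 27*sqrt( 19 ) /19,  32]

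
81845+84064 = 165909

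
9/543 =3/181 = 0.02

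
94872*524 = 49712928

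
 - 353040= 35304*(-10 ) 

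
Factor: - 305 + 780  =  5^2* 19^1 = 475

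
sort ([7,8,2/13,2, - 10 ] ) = [ - 10,2/13, 2,7,8 ]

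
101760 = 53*1920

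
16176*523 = 8460048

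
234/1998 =13/111 = 0.12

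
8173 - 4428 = 3745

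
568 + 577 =1145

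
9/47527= 9/47527=0.00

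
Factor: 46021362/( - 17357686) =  - 23010681/8678843 = -3^1*23^(-1) * 67^1*239^1*401^( - 1)*479^1*941^( - 1 ) 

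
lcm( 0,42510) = 0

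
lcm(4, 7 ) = 28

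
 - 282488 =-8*35311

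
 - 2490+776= - 1714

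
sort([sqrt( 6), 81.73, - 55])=[ - 55, sqrt( 6 ),  81.73] 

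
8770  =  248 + 8522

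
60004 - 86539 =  - 26535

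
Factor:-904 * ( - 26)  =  23504 = 2^4*13^1 * 113^1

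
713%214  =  71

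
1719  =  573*3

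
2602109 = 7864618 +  - 5262509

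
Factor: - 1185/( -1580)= 2^( - 2 ) * 3^1 = 3/4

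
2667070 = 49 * 54430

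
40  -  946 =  - 906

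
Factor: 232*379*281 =2^3*29^1*281^1 * 379^1 = 24707768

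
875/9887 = 875/9887 = 0.09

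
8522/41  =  8522/41  =  207.85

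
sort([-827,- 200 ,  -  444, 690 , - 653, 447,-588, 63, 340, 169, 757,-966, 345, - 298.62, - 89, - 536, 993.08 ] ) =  [ - 966 ,-827, - 653 , - 588,  -  536,-444, - 298.62, - 200,-89 , 63, 169,340, 345,447,690, 757,993.08]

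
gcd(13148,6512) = 4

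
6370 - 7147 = -777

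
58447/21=58447/21  =  2783.19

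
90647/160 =566 + 87/160 = 566.54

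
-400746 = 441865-842611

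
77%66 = 11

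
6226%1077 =841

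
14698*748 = 10994104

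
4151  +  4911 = 9062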